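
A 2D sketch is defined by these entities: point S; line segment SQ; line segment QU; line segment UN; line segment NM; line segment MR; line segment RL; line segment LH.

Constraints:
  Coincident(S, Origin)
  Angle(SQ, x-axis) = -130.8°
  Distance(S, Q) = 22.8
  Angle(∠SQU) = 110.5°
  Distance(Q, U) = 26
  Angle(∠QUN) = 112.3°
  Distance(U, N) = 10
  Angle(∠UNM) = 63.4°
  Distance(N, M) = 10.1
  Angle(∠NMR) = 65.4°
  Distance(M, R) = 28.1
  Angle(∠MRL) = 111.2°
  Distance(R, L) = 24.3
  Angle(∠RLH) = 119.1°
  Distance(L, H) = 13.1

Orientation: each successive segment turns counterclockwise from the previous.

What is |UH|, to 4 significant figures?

36.17

∠MRL = 111.2° gives RL at -53.60° from the x-axis; with |RL| = 24.3, L = (1.388, -73.76). ∠RLH = 119.1° gives LH at 7.300° from the x-axis; with |LH| = 13.1, H = (14.38, -72.10). Then |UH| = |H − U| = 36.17.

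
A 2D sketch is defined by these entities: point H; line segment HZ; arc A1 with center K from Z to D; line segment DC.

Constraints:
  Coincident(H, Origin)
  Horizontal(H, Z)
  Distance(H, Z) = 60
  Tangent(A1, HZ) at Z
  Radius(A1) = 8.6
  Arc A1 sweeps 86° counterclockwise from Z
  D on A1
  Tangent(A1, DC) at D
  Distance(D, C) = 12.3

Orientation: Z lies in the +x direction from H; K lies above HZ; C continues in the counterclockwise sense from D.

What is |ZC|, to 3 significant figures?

22.4

H is at the origin; H and Z share the same y with |HZ| = 60.0 and Z on the +x side, so Z = (60.0, 0.00). A1 meets HZ tangentially, so KZ is at right angles to HZ, so K = Z + (0, 8.6) = (60.0, 8.60). On A1, Z sits at bearing -90° from K; an 86° counterclockwise sweep puts D at bearing -4°, so D = K + 8.6·(cos -4°, sin -4°) = (68.6, 8.00). Tangency of A1 to DC means the radius KD is perpendicular to DC, so DC runs along (−sin -4°, cos -4°); with |DC| = 12.3, C = (69.4, 20.3). Then |ZC| = |C − Z| = 22.4.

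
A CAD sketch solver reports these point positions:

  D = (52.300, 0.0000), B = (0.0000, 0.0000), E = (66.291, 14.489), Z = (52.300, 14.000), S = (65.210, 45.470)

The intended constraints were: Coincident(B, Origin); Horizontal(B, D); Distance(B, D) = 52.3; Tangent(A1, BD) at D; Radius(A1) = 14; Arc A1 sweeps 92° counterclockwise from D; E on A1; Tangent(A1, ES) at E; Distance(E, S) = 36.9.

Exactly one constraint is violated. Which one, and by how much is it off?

Distance(E, S) = 36.9 — off by 5.90.

B = (0.00, 0.00) ✓; B.y = 0.00, D.y = 0.00 ✓; |BD| = 52.30 ✓; ∠(ZD, DB) = 90.00° ✓; |ZD| = 14.00 ✓; bearing(Z→E) − bearing(Z→D) = 92.00° ✓; |ZE| = 14.00 ✓; ∠(ZE, ES) = 90.00° ✓; |ES| = 31.00 ✗.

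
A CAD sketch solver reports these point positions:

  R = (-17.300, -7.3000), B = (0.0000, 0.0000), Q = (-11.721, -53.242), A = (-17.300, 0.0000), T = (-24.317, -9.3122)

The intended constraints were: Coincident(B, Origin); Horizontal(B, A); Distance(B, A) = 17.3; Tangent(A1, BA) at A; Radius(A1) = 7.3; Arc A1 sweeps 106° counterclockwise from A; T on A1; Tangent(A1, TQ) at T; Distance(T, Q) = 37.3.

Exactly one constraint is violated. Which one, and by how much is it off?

Distance(T, Q) = 37.3 — off by 8.40.

B = (0.00, 0.00) ✓; B.y = 0.00, A.y = 0.00 ✓; |BA| = 17.30 ✓; ∠(RA, AB) = 90.00° ✓; |RA| = 7.300 ✓; bearing(R→T) − bearing(R→A) = 106.0° ✓; |RT| = 7.300 ✓; ∠(RT, TQ) = 90.00° ✓; |TQ| = 45.70 ✗.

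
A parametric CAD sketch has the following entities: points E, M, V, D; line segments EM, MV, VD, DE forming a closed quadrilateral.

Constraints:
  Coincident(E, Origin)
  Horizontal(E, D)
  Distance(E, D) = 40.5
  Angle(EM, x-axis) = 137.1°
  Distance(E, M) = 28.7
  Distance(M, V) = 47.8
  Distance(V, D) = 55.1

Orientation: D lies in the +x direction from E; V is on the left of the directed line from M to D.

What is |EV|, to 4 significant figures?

52.07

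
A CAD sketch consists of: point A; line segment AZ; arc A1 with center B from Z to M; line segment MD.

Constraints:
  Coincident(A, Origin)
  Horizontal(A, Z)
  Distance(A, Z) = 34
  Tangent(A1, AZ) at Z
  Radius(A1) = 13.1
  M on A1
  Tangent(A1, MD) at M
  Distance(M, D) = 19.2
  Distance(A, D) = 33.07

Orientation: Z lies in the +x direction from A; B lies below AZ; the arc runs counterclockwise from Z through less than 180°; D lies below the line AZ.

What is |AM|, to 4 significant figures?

23.49

Checks: |AZ| = 34.00 ✓; |BM| = 13.10 ✓; ∠(BM, MD) = 90.00° ✓; |MD| = 19.20 ✓; |AD| = 33.07 ✓.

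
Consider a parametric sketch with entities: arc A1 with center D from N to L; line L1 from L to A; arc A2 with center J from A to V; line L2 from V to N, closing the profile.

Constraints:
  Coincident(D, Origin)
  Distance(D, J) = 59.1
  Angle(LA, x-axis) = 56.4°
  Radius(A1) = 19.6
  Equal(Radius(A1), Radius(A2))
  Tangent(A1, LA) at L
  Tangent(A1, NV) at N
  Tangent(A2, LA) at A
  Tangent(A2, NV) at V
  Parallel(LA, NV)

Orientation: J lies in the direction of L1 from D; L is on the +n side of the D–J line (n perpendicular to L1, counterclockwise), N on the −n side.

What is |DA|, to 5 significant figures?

62.265

The slot axis is L1's direction at 56.4°, so u = (cos 56.4°, sin 56.4°) = (0.55339, 0.83292) and n = (−sin 56.4°, cos 56.4°) = (-0.83292, 0.55339). D is at the origin and J lies 59.1 along u from D, so J = 59.1·u = (32.705, 49.226). Tangency of A1 to both parallel lines with radius 19.6 puts L and N at D ± 19.6·n: L = (-16.325, 10.846), N = (16.325, -10.846). Equal radii place A and V the same way about J: A = J + 19.6·n = (16.380, 60.072), V = J − 19.6·n = (49.031, 38.379). Then |DA| = |A − D| = 62.265.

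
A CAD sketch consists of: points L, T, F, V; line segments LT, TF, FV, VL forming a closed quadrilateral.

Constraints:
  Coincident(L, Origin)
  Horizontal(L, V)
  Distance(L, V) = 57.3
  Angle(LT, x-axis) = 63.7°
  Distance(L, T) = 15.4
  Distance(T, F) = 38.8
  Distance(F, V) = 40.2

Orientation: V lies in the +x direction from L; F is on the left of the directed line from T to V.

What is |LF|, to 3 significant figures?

52.8

Checks: |TF| = 38.80 ✓; |FV| = 40.20 ✓.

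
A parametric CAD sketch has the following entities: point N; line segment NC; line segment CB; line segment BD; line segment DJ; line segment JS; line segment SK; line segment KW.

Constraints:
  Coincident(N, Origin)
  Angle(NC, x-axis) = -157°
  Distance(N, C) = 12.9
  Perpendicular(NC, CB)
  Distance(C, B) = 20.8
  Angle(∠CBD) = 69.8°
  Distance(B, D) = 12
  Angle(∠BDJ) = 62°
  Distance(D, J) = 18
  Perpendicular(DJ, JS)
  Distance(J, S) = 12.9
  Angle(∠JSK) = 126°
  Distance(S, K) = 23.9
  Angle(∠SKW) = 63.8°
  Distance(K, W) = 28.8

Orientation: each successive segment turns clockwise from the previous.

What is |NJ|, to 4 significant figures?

15.76

N is at the origin; NC runs at -157.0° with length 12.9, so C = (-11.87, -5.040). NC is perpendicular to CB, so CB runs at 113.0°; with |CB| = 20.8, B = (-20.00, 14.11). ∠CBD = 69.8° gives BD at 2.800° from the x-axis; with |BD| = 12.0, D = (-8.016, 14.69). ∠BDJ = 62.0° gives DJ at -115.2° from the x-axis; with |DJ| = 18.0, J = (-15.68, -1.595). Then |NJ| = |J − N| = 15.76.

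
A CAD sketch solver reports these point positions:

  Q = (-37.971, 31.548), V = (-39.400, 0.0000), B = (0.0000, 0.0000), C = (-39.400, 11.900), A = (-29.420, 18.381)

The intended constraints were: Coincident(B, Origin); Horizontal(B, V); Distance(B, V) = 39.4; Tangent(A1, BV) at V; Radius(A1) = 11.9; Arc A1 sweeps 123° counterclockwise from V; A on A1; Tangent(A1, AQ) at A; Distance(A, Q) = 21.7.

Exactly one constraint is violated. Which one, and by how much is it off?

Distance(A, Q) = 21.7 — off by 6.00.

B = (0.00, 0.00) ✓; B.y = 0.00, V.y = 0.00 ✓; |BV| = 39.40 ✓; ∠(CV, VB) = 90.00° ✓; |CV| = 11.90 ✓; bearing(C→A) − bearing(C→V) = 123.0° ✓; |CA| = 11.90 ✓; ∠(CA, AQ) = 90.00° ✓; |AQ| = 15.70 ✗.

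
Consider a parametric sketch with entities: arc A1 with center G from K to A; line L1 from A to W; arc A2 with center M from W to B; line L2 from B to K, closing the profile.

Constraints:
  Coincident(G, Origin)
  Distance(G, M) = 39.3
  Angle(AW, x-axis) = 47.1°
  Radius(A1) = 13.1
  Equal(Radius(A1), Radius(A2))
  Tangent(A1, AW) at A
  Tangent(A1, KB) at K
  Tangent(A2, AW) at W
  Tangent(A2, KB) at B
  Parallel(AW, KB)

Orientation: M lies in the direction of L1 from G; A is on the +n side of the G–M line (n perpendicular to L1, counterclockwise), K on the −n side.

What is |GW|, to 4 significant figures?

41.43

The slot axis is L1's direction at 47.1°, so u = (cos 47.1°, sin 47.1°) = (0.6807, 0.7325) and n = (−sin 47.1°, cos 47.1°) = (-0.7325, 0.6807). G is at the origin and M lies 39.3 along u from G, so M = 39.3·u = (26.75, 28.79). Tangency of A1 to both parallel lines with radius 13.1 puts A and K at G ± 13.1·n: A = (-9.596, 8.917), K = (9.596, -8.917). Equal radii place W and B the same way about M: W = M + 13.1·n = (17.16, 37.71), B = M − 13.1·n = (36.35, 19.87). Then |GW| = |W − G| = 41.43.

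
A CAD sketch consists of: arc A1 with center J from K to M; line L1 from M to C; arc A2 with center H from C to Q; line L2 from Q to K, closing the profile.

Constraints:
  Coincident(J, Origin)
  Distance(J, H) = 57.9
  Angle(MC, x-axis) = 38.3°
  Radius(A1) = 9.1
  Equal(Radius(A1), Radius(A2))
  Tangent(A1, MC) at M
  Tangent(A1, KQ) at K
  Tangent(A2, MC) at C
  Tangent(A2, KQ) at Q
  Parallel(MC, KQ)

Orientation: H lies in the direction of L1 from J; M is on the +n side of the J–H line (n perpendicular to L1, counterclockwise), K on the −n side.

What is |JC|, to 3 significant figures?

58.6

The slot axis is L1's direction at 38.3°, so u = (cos 38.3°, sin 38.3°) = (0.785, 0.620) and n = (−sin 38.3°, cos 38.3°) = (-0.620, 0.785). J is at the origin and H lies 57.9 along u from J, so H = 57.9·u = (45.4, 35.9). Tangency of A1 to both parallel lines with radius 9.1 puts M and K at J ± 9.1·n: M = (-5.64, 7.14), K = (5.64, -7.14). Equal radii place C and Q the same way about H: C = H + 9.1·n = (39.8, 43.0), Q = H − 9.1·n = (51.1, 28.7). Then |JC| = |C − J| = 58.6.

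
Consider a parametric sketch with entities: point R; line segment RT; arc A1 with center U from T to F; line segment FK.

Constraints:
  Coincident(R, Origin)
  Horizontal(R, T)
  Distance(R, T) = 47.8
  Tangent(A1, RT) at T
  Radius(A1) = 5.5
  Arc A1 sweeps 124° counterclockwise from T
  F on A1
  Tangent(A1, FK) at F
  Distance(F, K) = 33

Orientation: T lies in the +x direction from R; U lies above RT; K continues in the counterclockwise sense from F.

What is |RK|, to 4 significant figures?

49.41

R is at the origin; R and T share the same y with |RT| = 47.8 and T on the +x side, so T = (47.80, 0.000). Tangency of A1 to RT means the radius UT is perpendicular to RT, so U = T + (0, 5.5) = (47.80, 5.500). On A1, T sits at bearing -90° from U; a 124° counterclockwise sweep puts F at bearing 34°, so F = U + 5.5·(cos 34°, sin 34°) = (52.36, 8.576). Since A1 is tangent to FK there, UF ⟂ FK, so FK runs along (−sin 34°, cos 34°); with |FK| = 33.0, K = (33.91, 35.93). Then |RK| = |K − R| = 49.41.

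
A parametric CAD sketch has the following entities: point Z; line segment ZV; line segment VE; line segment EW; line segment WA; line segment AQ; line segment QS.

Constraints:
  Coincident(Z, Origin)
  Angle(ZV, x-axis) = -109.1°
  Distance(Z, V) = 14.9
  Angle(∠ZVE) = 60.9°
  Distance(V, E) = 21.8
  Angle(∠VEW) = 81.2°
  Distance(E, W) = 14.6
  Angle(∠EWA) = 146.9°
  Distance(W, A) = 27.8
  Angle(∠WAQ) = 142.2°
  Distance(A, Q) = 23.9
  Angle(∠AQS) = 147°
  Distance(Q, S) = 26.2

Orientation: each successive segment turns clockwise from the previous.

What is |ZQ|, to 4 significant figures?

39.77

Z is at the origin; ZV runs at -109.1° with length 14.9, so V = (-4.876, -14.08). ∠ZVE = 60.9° gives VE at 131.8° from the x-axis; with |VE| = 21.8, E = (-19.41, 2.172). ∠VEW = 81.2° gives EW at 33.00° from the x-axis; with |EW| = 14.6, W = (-7.161, 10.12). ∠EWA = 146.9° gives WA at -0.1000° from the x-axis; with |WA| = 27.8, A = (20.64, 10.07). ∠WAQ = 142.2° gives AQ at -37.90° from the x-axis; with |AQ| = 23.9, Q = (39.50, -4.607). Then |ZQ| = |Q − Z| = 39.77.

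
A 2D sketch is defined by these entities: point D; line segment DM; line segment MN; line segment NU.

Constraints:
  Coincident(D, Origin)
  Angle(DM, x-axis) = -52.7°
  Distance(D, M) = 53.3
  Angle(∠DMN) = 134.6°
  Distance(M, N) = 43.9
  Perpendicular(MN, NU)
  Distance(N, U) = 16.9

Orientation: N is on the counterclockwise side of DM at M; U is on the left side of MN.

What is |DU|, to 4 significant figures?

84.01

D is at the origin; DM runs at -52.7° with length 53.3, so M = 53.3·(cos -52.7°, sin -52.7°) = (32.30, -42.40). ∠DMN = 134.6°, so MN runs at -52.7° + (180° − 134.6°) = -7.300° from the x-axis; with |MN| = 43.9, N = M + 43.9·(cos -7.300°, sin -7.300°) = (75.84, -47.98). The perpendicularity gives NU at right angles to MN; with |NU| = 16.9 on the left of MN, U = N + 16.9·(0.1271, 0.9919) = (77.99, -31.21). Then |DU| = |U − D| = 84.01.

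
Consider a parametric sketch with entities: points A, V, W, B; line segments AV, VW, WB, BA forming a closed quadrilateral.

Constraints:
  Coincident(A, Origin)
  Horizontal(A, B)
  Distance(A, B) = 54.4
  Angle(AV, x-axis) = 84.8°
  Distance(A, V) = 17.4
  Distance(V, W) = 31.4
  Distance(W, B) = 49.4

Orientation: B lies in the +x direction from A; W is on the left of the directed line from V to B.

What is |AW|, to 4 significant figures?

45.98

A is at the origin; A and B share the same y with |AB| = 54.4 and B in +x, so B = (54.4, 0). AV runs at 84.8° with |AV| = 17.4, so V = (1.577, 17.33). W is determined by |VW| = 31.4 and |WB| = 49.4 together: it lies at the intersection of circle(V, 31.4) and circle(B, 49.4). With |VB| = 55.59, the foot of the radical line on VB is 14.72 from V and the perpendicular offset is √(31.4² − 14.72²) = 27.74. Taking the left-of-VB solution: W = (24.21, 39.10).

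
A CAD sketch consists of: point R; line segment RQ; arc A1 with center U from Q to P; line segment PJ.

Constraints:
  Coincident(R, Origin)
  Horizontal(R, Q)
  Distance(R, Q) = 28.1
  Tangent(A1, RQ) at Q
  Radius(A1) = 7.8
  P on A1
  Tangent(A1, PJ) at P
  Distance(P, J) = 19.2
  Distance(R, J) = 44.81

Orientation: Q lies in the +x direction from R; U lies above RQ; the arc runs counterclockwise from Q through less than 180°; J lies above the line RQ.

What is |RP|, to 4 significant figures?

36.75

Checks: |UP| = 7.800 ✓; ∠(UP, PJ) = 90.00° ✓; |PJ| = 19.20 ✓; |RJ| = 44.81 ✓.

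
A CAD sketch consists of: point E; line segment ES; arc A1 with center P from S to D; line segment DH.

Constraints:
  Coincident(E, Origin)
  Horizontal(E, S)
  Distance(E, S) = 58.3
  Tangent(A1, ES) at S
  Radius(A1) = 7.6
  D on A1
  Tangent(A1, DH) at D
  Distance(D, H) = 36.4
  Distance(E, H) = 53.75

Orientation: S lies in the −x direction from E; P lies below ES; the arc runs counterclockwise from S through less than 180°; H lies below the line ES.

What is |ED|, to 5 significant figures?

64.930

Checks: E.y = 0.00, S.y = 0.00 ✓; |ES| = 58.30 ✓; |PD| = 7.600 ✓; ∠(PD, DH) = 90.00° ✓; |DH| = 36.40 ✓; |EH| = 53.75 ✓.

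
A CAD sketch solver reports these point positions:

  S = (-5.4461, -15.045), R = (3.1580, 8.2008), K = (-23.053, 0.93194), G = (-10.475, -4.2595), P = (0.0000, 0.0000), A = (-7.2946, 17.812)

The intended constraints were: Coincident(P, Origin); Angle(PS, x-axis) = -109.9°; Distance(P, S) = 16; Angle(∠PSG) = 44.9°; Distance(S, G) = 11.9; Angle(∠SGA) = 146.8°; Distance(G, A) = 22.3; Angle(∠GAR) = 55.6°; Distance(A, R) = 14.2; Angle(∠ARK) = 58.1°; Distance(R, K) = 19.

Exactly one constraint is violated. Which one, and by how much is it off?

Distance(R, K) = 19 — off by 8.20.

P = (0.00, 0.00) ✓; PS at -109.9° ✓; |PS| = 16.00 ✓; ∠PSG = 44.90° ✓; |SG| = 11.90 ✓; ∠SGA = 146.8° ✓; |GA| = 22.30 ✓; ∠GAR = 55.60° ✓; |AR| = 14.20 ✓; ∠ARK = 58.10° ✓; |RK| = 27.20 ✗.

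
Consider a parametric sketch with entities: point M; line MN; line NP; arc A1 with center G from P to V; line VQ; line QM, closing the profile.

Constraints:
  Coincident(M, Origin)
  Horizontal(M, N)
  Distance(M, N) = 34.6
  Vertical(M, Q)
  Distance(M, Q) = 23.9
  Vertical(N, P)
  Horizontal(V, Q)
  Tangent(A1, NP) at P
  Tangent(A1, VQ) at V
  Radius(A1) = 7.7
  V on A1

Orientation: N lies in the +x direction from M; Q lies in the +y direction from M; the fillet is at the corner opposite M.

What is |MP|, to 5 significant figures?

38.205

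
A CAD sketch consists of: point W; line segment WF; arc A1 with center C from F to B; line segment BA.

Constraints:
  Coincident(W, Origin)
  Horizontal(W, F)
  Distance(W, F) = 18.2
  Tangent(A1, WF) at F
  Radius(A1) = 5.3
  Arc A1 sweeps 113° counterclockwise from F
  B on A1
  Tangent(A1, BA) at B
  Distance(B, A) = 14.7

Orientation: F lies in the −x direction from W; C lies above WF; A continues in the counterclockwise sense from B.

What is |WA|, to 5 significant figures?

28.291

On A1, F sits at bearing -90° from C; a 113° counterclockwise sweep puts B at bearing 23°, so B = C + 5.3·(cos 23°, sin 23°) = (-13.321, 7.3709). Since A1 is tangent to BA there, CB ⟂ BA, so BA runs along (−sin 23°, cos 23°); with |BA| = 14.7, A = (-19.065, 20.902). Then |WA| = |A − W| = 28.291.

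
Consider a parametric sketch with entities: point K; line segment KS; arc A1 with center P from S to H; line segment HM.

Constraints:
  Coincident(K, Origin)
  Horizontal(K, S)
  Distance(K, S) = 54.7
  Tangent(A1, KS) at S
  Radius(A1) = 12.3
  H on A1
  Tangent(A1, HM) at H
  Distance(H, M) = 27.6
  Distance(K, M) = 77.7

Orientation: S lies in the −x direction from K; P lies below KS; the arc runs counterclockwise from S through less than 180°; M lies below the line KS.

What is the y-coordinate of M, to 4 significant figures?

-40.09

K is at the origin; KS is horizontal with |KS| = 54.7 and S on the −x side, so S = (-54.70, 0.000). Tangency of A1 to KS means the radius PS is perpendicular to KS, so P = S + (0, -12.3) = (-54.70, -12.30). Since PH ⟂ HM (tangency), |PM| = √(12.3² + 27.6²) = 30.22 regardless of where H sits on A1. So M lies on both circle(K, 77.7) and circle(P, 30.22); the below-KS intersection is M = (-66.56, -40.09). H is the foot of the tangent from M: H = (-67.00, -12.50).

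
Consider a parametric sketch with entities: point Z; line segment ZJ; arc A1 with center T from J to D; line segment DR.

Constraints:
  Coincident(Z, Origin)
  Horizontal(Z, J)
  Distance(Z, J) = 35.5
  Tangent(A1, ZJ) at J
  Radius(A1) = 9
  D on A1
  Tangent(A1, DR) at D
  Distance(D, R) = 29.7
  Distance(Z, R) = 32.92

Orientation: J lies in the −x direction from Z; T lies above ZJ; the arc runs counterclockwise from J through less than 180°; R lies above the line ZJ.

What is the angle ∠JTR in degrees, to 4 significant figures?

133.3°

Checks: |ZJ| = 35.50 ✓; |TJ| = 9.000 ✓; |TD| = 9.000 ✓; ∠(TD, DR) = 90.00° ✓; |DR| = 29.70 ✓; |ZR| = 32.92 ✓.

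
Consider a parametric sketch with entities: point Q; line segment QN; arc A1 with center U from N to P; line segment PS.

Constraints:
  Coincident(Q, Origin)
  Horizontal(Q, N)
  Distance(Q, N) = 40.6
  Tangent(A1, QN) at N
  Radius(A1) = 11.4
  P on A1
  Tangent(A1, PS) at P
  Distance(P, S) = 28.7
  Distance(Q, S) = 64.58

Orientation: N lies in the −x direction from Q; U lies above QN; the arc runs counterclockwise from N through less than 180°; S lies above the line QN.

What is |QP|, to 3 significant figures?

36.9

Checks: |UP| = 11.40 ✓; ∠(UP, PS) = 90.00° ✓; |PS| = 28.70 ✓; |QS| = 64.58 ✓.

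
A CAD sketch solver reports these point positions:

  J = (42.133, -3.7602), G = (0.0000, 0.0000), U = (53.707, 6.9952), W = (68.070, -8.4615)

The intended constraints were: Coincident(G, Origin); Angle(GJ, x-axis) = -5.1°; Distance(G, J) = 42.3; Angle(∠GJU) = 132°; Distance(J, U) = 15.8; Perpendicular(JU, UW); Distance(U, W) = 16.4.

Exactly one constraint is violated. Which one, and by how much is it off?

Distance(U, W) = 16.4 — off by 4.70.

G = (0.00, 0.00) ✓; GJ at -5.100° ✓; |GJ| = 42.30 ✓; ∠GJU = 132.0° ✓; |JU| = 15.80 ✓; ∠(JU, UW) = 90.00° ✓; |UW| = 21.10 ✗.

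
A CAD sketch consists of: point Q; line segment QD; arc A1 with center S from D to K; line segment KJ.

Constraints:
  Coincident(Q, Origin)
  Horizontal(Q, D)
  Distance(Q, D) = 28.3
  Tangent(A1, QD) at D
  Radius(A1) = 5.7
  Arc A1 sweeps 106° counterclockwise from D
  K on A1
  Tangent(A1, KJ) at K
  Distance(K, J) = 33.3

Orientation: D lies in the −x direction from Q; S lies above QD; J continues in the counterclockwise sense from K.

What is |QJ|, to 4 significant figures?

50.67

Q is at the origin; Q and D share the same y with |QD| = 28.3 and D on the −x side, so D = (-28.30, 0.000). The tangent condition forces SD to be normal to QD, so S = D + (0, 5.7) = (-28.30, 5.700). On A1, D sits at bearing -90° from S; a 106° counterclockwise sweep puts K at bearing 16°, so K = S + 5.7·(cos 16°, sin 16°) = (-22.82, 7.271). Tangency of A1 to KJ means the radius SK is perpendicular to KJ, so KJ runs along (−sin 16°, cos 16°); with |KJ| = 33.3, J = (-32.00, 39.28). Then |QJ| = |J − Q| = 50.67.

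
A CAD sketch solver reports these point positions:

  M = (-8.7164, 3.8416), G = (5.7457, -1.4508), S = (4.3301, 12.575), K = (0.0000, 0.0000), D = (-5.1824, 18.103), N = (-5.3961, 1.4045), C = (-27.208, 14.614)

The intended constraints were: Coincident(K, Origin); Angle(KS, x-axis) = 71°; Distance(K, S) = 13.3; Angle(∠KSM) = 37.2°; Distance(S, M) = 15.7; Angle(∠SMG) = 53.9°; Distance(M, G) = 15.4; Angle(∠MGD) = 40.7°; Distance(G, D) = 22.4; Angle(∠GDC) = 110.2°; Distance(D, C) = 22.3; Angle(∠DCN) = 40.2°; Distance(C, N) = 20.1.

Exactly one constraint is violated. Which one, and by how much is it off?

Distance(C, N) = 20.1 — off by 5.40.

K = (0.00, 0.00) ✓; KS at 71.00° ✓; |KS| = 13.30 ✓; ∠KSM = 37.20° ✓; |SM| = 15.70 ✓; ∠SMG = 53.90° ✓; |MG| = 15.40 ✓; ∠MGD = 40.70° ✓; |GD| = 22.40 ✓; ∠GDC = 110.2° ✓; |DC| = 22.30 ✓; ∠DCN = 40.20° ✓; |CN| = 25.50 ✗.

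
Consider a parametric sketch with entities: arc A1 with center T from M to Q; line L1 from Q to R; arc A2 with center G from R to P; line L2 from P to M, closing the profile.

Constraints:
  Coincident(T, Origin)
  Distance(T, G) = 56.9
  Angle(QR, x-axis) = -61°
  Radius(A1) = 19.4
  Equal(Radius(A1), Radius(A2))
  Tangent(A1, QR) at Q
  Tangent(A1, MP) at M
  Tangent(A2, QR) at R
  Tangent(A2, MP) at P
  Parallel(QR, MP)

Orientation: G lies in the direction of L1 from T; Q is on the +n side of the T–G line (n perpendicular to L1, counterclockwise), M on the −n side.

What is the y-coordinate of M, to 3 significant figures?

-9.41

The slot axis is L1's direction at -61.0°, so u = (cos -61.0°, sin -61.0°) = (0.485, -0.875) and n = (−sin -61.0°, cos -61.0°) = (0.875, 0.485). T is at the origin and G lies 56.9 along u from T, so G = 56.9·u = (27.6, -49.8). Tangency of A1 to both parallel lines with radius 19.4 puts Q and M at T ± 19.4·n: Q = (17.0, 9.41), M = (-17.0, -9.41). So M.y = -9.41.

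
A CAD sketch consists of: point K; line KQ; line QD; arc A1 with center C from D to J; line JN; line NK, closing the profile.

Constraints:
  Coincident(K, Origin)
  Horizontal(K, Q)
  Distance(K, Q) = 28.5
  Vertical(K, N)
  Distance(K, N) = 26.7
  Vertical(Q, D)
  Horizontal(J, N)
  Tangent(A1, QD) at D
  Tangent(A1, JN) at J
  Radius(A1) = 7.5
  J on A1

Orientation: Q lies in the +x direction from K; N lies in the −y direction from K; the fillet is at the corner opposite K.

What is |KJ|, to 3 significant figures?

34.0

K is at the origin; KQ is horizontal with |KQ| = 28.5 and Q on the +x side, so Q = (28.5, 0.00). KN is vertical with |KN| = 26.7 and N on the −y side, so N = (0.00, -26.7). The virtual corner opposite K is at (28.5, -26.7). Tangency of A1 to QD means the radius CD is perpendicular to QD and the tangent condition forces CJ to be normal to JN, with radius 7.5, so the center C sits 7.5 in from both sides at C = (21.0, -19.2). That places the tangent points at D = (28.5, -19.2) on QD and J = (21.0, -26.7) on JN. Then |KJ| = |J − K| = 34.0.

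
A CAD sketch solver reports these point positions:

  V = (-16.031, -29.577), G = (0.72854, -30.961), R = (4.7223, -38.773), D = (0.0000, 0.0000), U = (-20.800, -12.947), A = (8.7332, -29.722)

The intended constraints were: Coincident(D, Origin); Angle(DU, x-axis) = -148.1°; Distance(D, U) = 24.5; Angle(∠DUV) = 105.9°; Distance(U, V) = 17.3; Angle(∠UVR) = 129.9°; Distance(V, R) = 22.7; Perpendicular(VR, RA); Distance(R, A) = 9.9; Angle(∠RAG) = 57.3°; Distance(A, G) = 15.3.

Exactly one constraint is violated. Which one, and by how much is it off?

Distance(A, G) = 15.3 — off by 7.20.

D = (0.00, 0.00) ✓; DU at -148.1° ✓; |DU| = 24.50 ✓; ∠DUV = 105.9° ✓; |UV| = 17.30 ✓; ∠UVR = 129.9° ✓; |VR| = 22.70 ✓; ∠(VR, RA) = 90.00° ✓; |RA| = 9.900 ✓; ∠RAG = 57.30° ✓; |AG| = 8.100 ✗.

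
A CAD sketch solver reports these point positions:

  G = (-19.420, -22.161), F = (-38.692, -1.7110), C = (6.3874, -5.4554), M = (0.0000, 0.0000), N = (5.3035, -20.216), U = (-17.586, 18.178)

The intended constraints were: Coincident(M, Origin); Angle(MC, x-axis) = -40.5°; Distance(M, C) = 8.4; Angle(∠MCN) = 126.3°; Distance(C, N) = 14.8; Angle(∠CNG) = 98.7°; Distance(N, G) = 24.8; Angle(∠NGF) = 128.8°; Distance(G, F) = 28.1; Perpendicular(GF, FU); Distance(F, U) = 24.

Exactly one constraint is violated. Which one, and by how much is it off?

Distance(F, U) = 24 — off by 5.00.

M = (0.00, 0.00) ✓; MC at -40.50° ✓; |MC| = 8.400 ✓; ∠MCN = 126.3° ✓; |CN| = 14.80 ✓; ∠CNG = 98.70° ✓; |NG| = 24.80 ✓; ∠NGF = 128.8° ✓; |GF| = 28.10 ✓; ∠(GF, FU) = 90.00° ✓; |FU| = 29.00 ✗.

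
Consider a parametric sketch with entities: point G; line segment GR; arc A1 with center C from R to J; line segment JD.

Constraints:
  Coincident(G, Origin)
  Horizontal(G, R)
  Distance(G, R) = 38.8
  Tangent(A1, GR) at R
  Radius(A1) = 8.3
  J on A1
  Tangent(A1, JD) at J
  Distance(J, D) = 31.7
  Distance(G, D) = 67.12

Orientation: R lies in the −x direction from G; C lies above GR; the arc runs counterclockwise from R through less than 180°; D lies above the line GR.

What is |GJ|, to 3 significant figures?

36.3

Checks: |GR| = 38.80 ✓; |CJ| = 8.300 ✓; ∠(CJ, JD) = 90.00° ✓; |JD| = 31.70 ✓; |GD| = 67.12 ✓.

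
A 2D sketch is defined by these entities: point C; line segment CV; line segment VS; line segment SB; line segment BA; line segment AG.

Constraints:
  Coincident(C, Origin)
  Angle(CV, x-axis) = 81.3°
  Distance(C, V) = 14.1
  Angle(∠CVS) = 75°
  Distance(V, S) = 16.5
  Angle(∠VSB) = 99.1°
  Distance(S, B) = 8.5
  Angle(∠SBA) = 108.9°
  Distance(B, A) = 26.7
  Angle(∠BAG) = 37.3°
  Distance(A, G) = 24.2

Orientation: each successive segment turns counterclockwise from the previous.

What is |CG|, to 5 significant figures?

14.696

∠SBA = 108.9° gives BA at -21.700° from the x-axis; with |BA| = 26.7, A = (10.125, -6.2349). ∠BAG = 37.3° gives AG at 121.00° from the x-axis; with |AG| = 24.2, G = (-2.3389, 14.509). Then |CG| = |G − C| = 14.696.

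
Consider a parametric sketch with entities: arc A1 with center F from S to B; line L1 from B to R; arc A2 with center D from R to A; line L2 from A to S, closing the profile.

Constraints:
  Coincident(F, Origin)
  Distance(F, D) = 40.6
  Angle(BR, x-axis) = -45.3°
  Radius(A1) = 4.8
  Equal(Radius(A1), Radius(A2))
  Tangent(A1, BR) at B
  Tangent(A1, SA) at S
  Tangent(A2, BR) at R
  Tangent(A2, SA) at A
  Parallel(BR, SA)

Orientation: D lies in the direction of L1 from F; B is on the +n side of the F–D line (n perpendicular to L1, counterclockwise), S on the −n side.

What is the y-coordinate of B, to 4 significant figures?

3.376

The slot axis is L1's direction at -45.3°, so u = (cos -45.3°, sin -45.3°) = (0.7034, -0.7108) and n = (−sin -45.3°, cos -45.3°) = (0.7108, 0.7034). F is at the origin and D lies 40.6 along u from F, so D = 40.6·u = (28.56, -28.86). Tangency of A1 to both parallel lines with radius 4.8 puts B and S at F ± 4.8·n: B = (3.412, 3.376), S = (-3.412, -3.376). So B.y = 3.376.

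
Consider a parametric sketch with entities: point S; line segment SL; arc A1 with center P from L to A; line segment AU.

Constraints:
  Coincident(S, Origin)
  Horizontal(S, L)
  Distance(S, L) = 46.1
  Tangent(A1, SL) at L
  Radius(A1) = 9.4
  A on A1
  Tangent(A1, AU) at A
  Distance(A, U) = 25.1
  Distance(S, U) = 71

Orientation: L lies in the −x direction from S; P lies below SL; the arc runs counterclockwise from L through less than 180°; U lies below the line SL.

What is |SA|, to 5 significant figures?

54.914

S is at the origin; S and L share the same y with |SL| = 46.1 and L on the −x side, so L = (-46.100, 0.0000). Since A1 is tangent to SL there, PL ⟂ SL, so P = L + (0, -9.4) = (-46.100, -9.4000). Since PA ⟂ AU (tangency), |PU| = √(9.4² + 25.1²) = 26.802 regardless of where A sits on A1. So U lies on both circle(S, 71.0) and circle(P, 26.802); the below-SL intersection is U = (-65.125, -28.279). A is the foot of the tangent from U: A = (-54.641, -5.4734).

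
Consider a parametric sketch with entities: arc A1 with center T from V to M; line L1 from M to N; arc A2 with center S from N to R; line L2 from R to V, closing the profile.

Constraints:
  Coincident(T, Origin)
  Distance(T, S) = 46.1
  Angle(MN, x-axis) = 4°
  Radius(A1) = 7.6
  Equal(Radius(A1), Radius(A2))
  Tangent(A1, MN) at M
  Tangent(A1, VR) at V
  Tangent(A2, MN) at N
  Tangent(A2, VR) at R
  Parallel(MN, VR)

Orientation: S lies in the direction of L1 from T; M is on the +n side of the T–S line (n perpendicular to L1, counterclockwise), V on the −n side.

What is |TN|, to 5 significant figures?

46.722

Tangency of A1 to both parallel lines with radius 7.6 puts M and V at T ± 7.6·n: M = (-0.53015, 7.5815), V = (0.53015, -7.5815). Equal radii place N and R the same way about S: N = S + 7.6·n = (45.458, 10.797), R = S − 7.6·n = (46.518, -4.3657). Then |TN| = |N − T| = 46.722.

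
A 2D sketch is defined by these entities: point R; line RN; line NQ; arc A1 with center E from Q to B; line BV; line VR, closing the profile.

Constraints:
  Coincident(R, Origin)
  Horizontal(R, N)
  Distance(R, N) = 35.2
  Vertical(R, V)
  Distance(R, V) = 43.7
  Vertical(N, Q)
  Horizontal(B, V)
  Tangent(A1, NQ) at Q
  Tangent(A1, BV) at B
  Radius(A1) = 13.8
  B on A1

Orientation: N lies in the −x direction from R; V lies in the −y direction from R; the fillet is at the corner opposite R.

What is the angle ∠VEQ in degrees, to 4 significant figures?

147.2°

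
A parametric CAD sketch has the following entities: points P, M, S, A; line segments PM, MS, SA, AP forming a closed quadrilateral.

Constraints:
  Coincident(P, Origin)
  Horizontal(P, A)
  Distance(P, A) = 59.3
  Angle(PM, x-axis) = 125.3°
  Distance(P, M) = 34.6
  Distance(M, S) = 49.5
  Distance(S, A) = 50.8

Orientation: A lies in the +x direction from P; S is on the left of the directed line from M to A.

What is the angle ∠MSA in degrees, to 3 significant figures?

114°

Checks: |MS| = 49.50 ✓; |SA| = 50.80 ✓.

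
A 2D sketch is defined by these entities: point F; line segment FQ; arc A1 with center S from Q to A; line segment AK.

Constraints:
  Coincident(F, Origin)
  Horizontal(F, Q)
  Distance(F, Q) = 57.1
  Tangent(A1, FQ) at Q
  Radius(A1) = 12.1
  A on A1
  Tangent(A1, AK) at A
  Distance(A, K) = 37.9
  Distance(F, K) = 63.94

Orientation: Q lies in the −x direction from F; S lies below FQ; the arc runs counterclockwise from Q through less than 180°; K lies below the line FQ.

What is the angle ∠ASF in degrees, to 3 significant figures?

151°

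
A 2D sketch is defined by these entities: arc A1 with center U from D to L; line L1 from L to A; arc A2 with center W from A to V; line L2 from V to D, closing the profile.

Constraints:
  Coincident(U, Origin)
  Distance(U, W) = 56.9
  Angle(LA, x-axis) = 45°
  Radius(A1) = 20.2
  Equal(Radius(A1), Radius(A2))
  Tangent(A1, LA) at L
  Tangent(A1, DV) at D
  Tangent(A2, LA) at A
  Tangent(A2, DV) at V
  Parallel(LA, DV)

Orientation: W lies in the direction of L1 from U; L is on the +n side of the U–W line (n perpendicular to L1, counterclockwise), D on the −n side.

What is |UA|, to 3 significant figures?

60.4

The slot axis is L1's direction at 45.0°, so u = (cos 45.0°, sin 45.0°) = (0.707, 0.707) and n = (−sin 45.0°, cos 45.0°) = (-0.707, 0.707). U is at the origin and W lies 56.9 along u from U, so W = 56.9·u = (40.2, 40.2). Tangency of A1 to both parallel lines with radius 20.2 puts L and D at U ± 20.2·n: L = (-14.3, 14.3), D = (14.3, -14.3). Equal radii place A and V the same way about W: A = W + 20.2·n = (26.0, 54.5), V = W − 20.2·n = (54.5, 26.0). Then |UA| = |A − U| = 60.4.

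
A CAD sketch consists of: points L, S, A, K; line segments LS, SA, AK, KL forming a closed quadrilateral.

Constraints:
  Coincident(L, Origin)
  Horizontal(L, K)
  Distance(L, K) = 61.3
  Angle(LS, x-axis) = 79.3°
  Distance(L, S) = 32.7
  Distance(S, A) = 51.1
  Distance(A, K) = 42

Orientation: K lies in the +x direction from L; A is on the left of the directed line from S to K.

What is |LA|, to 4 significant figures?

70.03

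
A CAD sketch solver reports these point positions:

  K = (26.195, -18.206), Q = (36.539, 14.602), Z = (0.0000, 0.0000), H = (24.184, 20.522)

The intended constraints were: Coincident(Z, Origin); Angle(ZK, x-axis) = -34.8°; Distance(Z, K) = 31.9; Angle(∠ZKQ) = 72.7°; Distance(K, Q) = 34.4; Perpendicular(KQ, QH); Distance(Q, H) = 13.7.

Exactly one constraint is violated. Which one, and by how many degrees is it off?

Perpendicular(KQ, QH) — off by 8.10°.

Z = (0.00, 0.00) ✓; ZK at -34.80° ✓; |ZK| = 31.90 ✓; ∠ZKQ = 72.70° ✓; |KQ| = 34.40 ✓; ∠(KQ, QH) = 81.90° ✗; |QH| = 13.70 ✓.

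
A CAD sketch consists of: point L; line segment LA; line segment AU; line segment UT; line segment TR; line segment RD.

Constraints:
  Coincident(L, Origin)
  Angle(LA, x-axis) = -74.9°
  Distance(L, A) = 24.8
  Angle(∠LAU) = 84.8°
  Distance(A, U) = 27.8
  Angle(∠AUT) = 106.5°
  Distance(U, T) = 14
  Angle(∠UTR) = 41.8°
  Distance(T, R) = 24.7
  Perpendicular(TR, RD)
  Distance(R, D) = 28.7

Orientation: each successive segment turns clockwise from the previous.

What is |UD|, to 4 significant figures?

24.05

L is at the origin; LA runs at -74.9° with length 24.8, so A = (6.461, -23.94). ∠LAU = 84.8° gives AU at -170.1° from the x-axis; with |AU| = 27.8, U = (-20.93, -28.72). ∠AUT = 106.5° gives UT at 116.4° from the x-axis; with |UT| = 14.0, T = (-27.15, -16.18). ∠UTR = 41.8° gives TR at -21.80° from the x-axis; with |TR| = 24.7, R = (-4.217, -25.36). TR ⟂ RD, so RD runs at -111.8°; with |RD| = 28.7, D = (-14.88, -52.00). Then |UD| = |D − U| = 24.05.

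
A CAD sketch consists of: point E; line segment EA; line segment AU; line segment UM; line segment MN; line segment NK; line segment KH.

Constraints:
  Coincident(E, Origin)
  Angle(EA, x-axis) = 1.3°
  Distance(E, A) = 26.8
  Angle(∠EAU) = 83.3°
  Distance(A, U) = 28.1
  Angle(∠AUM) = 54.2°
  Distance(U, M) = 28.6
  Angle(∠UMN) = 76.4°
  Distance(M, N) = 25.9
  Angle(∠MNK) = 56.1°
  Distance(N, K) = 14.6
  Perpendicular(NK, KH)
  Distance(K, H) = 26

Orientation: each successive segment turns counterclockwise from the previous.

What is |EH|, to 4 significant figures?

8.982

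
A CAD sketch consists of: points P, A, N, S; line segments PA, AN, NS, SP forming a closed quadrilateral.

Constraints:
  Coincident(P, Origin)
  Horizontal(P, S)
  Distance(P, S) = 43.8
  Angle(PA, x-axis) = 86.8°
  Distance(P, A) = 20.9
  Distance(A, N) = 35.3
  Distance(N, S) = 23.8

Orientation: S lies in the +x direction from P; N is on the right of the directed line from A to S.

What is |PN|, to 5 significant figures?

22.870

Checks: |AN| = 35.30 ✓; |NS| = 23.80 ✓.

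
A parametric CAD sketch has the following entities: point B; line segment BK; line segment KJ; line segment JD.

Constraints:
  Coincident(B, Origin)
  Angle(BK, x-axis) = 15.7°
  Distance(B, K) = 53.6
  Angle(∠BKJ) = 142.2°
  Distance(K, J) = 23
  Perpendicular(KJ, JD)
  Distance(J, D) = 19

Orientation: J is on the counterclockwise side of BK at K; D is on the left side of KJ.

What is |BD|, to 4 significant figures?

66.80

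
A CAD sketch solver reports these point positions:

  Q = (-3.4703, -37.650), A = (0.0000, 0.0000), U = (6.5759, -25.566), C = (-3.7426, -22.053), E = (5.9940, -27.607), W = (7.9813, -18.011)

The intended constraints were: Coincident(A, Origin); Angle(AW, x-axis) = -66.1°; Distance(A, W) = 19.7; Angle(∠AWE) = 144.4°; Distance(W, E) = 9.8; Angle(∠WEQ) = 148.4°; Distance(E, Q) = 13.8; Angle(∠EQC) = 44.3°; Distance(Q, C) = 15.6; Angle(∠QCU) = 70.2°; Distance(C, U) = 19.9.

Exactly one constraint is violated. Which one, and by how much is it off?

Distance(C, U) = 19.9 — off by 9.00.

A = (0.00, 0.00) ✓; AW at -66.10° ✓; |AW| = 19.70 ✓; ∠AWE = 144.4° ✓; |WE| = 9.800 ✓; ∠WEQ = 148.4° ✓; |EQ| = 13.80 ✓; ∠EQC = 44.30° ✓; |QC| = 15.60 ✓; ∠QCU = 70.20° ✓; |CU| = 10.90 ✗.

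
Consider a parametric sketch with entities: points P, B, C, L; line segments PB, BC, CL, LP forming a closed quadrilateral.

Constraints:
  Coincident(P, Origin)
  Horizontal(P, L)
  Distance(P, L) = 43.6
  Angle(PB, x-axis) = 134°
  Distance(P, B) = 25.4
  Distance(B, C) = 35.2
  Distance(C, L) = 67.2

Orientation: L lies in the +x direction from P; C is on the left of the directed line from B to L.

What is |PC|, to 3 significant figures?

49.7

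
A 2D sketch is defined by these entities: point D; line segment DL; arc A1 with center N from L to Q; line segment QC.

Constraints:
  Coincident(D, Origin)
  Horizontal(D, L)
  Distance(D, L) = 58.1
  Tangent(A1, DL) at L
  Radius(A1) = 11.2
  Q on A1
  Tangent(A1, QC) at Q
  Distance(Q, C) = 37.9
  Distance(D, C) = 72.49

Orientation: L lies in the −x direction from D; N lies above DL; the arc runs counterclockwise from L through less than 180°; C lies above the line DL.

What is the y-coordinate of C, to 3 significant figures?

50.3

D is at the origin; DL is horizontal with |DL| = 58.1 and L on the −x side, so L = (-58.1, 0.00). Tangency of A1 to DL means the radius NL is perpendicular to DL, so N = L + (0, 11.2) = (-58.1, 11.2). Since NQ ⟂ QC (tangency), |NC| = √(11.2² + 37.9²) = 39.5 regardless of where Q sits on A1. So C lies on both circle(D, 72.49) and circle(N, 39.5); the above-DL intersection is C = (-52.2, 50.3). Q is the foot of the tangent from C: Q = (-47.0, 12.7).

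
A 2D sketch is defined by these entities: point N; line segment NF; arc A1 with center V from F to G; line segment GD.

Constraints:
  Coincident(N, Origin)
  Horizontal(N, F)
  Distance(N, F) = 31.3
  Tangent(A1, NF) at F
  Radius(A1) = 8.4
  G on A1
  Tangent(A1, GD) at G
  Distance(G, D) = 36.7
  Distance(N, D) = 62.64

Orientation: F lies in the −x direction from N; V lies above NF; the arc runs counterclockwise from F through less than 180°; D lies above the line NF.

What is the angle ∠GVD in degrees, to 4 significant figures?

77.11°

N is at the origin; NF is horizontal with |NF| = 31.3 and F on the −x side, so F = (-31.30, 0.000). Since A1 is tangent to NF there, VF ⟂ NF, so V = F + (0, 8.4) = (-31.30, 8.400). Since VG ⟂ GD (tangency), |VD| = √(8.4² + 36.7²) = 37.65 regardless of where G sits on A1. So D lies on both circle(N, 62.64) and circle(V, 37.65); the above-NF intersection is D = (-45.17, 43.40). G is the foot of the tangent from D: G = (-24.38, 13.16).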